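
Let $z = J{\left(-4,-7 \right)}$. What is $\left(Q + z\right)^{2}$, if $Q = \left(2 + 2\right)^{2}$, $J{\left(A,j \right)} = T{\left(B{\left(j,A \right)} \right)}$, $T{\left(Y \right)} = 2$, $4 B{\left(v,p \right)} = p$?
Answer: $324$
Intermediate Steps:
$B{\left(v,p \right)} = \frac{p}{4}$
$J{\left(A,j \right)} = 2$
$Q = 16$ ($Q = 4^{2} = 16$)
$z = 2$
$\left(Q + z\right)^{2} = \left(16 + 2\right)^{2} = 18^{2} = 324$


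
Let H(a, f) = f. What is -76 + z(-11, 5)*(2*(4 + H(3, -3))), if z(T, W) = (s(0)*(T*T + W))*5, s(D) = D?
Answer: -76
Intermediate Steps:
z(T, W) = 0 (z(T, W) = (0*(T*T + W))*5 = (0*(T² + W))*5 = (0*(W + T²))*5 = 0*5 = 0)
-76 + z(-11, 5)*(2*(4 + H(3, -3))) = -76 + 0*(2*(4 - 3)) = -76 + 0*(2*1) = -76 + 0*2 = -76 + 0 = -76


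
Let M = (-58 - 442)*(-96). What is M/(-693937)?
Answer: -48000/693937 ≈ -0.069171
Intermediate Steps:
M = 48000 (M = -500*(-96) = 48000)
M/(-693937) = 48000/(-693937) = 48000*(-1/693937) = -48000/693937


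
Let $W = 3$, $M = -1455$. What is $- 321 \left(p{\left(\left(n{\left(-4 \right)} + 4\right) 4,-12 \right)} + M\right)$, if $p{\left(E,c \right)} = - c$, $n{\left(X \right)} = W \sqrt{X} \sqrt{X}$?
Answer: $463203$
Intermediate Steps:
$n{\left(X \right)} = 3 X$ ($n{\left(X \right)} = 3 \sqrt{X} \sqrt{X} = 3 X$)
$- 321 \left(p{\left(\left(n{\left(-4 \right)} + 4\right) 4,-12 \right)} + M\right) = - 321 \left(\left(-1\right) \left(-12\right) - 1455\right) = - 321 \left(12 - 1455\right) = \left(-321\right) \left(-1443\right) = 463203$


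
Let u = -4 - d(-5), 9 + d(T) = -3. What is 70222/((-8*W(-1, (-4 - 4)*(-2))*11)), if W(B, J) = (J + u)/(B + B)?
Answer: 35111/528 ≈ 66.498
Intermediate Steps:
d(T) = -12 (d(T) = -9 - 3 = -12)
u = 8 (u = -4 - 1*(-12) = -4 + 12 = 8)
W(B, J) = (8 + J)/(2*B) (W(B, J) = (J + 8)/(B + B) = (8 + J)/((2*B)) = (8 + J)*(1/(2*B)) = (8 + J)/(2*B))
70222/((-8*W(-1, (-4 - 4)*(-2))*11)) = 70222/((-4*(8 + (-4 - 4)*(-2))/(-1)*11)) = 70222/((-4*(-1)*(8 - 8*(-2))*11)) = 70222/((-4*(-1)*(8 + 16)*11)) = 70222/((-4*(-1)*24*11)) = 70222/((-8*(-12)*11)) = 70222/((96*11)) = 70222/1056 = 70222*(1/1056) = 35111/528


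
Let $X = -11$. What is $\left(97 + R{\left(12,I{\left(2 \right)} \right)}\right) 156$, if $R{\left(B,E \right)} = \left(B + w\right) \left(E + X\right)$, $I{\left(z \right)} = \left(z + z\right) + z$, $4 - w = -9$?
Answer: $-4368$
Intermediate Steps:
$w = 13$ ($w = 4 - -9 = 4 + 9 = 13$)
$I{\left(z \right)} = 3 z$ ($I{\left(z \right)} = 2 z + z = 3 z$)
$R{\left(B,E \right)} = \left(-11 + E\right) \left(13 + B\right)$ ($R{\left(B,E \right)} = \left(B + 13\right) \left(E - 11\right) = \left(13 + B\right) \left(-11 + E\right) = \left(-11 + E\right) \left(13 + B\right)$)
$\left(97 + R{\left(12,I{\left(2 \right)} \right)}\right) 156 = \left(97 + \left(-143 - 132 + 13 \cdot 3 \cdot 2 + 12 \cdot 3 \cdot 2\right)\right) 156 = \left(97 + \left(-143 - 132 + 13 \cdot 6 + 12 \cdot 6\right)\right) 156 = \left(97 + \left(-143 - 132 + 78 + 72\right)\right) 156 = \left(97 - 125\right) 156 = \left(-28\right) 156 = -4368$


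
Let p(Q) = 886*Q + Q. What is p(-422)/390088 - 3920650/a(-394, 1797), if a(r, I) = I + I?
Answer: -382685950429/350494068 ≈ -1091.8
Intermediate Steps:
p(Q) = 887*Q
a(r, I) = 2*I
p(-422)/390088 - 3920650/a(-394, 1797) = (887*(-422))/390088 - 3920650/(2*1797) = -374314*1/390088 - 3920650/3594 = -187157/195044 - 3920650*1/3594 = -187157/195044 - 1960325/1797 = -382685950429/350494068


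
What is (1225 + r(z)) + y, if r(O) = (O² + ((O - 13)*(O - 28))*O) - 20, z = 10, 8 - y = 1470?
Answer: 383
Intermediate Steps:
y = -1462 (y = 8 - 1*1470 = 8 - 1470 = -1462)
r(O) = -20 + O² + O*(-28 + O)*(-13 + O) (r(O) = (O² + ((-13 + O)*(-28 + O))*O) - 20 = (O² + ((-28 + O)*(-13 + O))*O) - 20 = (O² + O*(-28 + O)*(-13 + O)) - 20 = -20 + O² + O*(-28 + O)*(-13 + O))
(1225 + r(z)) + y = (1225 + (-20 + 10³ - 40*10² + 364*10)) - 1462 = (1225 + (-20 + 1000 - 40*100 + 3640)) - 1462 = (1225 + (-20 + 1000 - 4000 + 3640)) - 1462 = (1225 + 620) - 1462 = 1845 - 1462 = 383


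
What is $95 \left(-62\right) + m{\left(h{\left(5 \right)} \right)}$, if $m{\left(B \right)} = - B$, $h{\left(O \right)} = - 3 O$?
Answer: $-5875$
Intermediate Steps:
$95 \left(-62\right) + m{\left(h{\left(5 \right)} \right)} = 95 \left(-62\right) - \left(-3\right) 5 = -5890 - -15 = -5890 + 15 = -5875$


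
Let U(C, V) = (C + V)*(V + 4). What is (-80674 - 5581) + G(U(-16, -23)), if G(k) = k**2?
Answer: 462826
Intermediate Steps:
U(C, V) = (4 + V)*(C + V) (U(C, V) = (C + V)*(4 + V) = (4 + V)*(C + V))
(-80674 - 5581) + G(U(-16, -23)) = (-80674 - 5581) + ((-23)**2 + 4*(-16) + 4*(-23) - 16*(-23))**2 = -86255 + (529 - 64 - 92 + 368)**2 = -86255 + 741**2 = -86255 + 549081 = 462826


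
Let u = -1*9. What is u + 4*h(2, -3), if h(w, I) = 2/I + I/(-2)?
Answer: -17/3 ≈ -5.6667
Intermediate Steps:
h(w, I) = 2/I - I/2 (h(w, I) = 2/I + I*(-½) = 2/I - I/2)
u = -9
u + 4*h(2, -3) = -9 + 4*(2/(-3) - ½*(-3)) = -9 + 4*(2*(-⅓) + 3/2) = -9 + 4*(-⅔ + 3/2) = -9 + 4*(⅚) = -9 + 10/3 = -17/3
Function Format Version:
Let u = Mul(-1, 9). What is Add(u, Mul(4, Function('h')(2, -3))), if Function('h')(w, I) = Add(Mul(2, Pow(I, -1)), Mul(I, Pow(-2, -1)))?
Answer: Rational(-17, 3) ≈ -5.6667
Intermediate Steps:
Function('h')(w, I) = Add(Mul(2, Pow(I, -1)), Mul(Rational(-1, 2), I)) (Function('h')(w, I) = Add(Mul(2, Pow(I, -1)), Mul(I, Rational(-1, 2))) = Add(Mul(2, Pow(I, -1)), Mul(Rational(-1, 2), I)))
u = -9
Add(u, Mul(4, Function('h')(2, -3))) = Add(-9, Mul(4, Add(Mul(2, Pow(-3, -1)), Mul(Rational(-1, 2), -3)))) = Add(-9, Mul(4, Add(Mul(2, Rational(-1, 3)), Rational(3, 2)))) = Add(-9, Mul(4, Add(Rational(-2, 3), Rational(3, 2)))) = Add(-9, Mul(4, Rational(5, 6))) = Add(-9, Rational(10, 3)) = Rational(-17, 3)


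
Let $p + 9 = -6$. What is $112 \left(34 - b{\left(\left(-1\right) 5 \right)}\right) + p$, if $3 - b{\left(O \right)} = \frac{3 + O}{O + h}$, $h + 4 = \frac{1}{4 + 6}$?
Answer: $\frac{309913}{89} \approx 3482.2$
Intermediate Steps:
$p = -15$ ($p = -9 - 6 = -15$)
$h = - \frac{39}{10}$ ($h = -4 + \frac{1}{4 + 6} = -4 + \frac{1}{10} = - \frac{39}{10} \approx -3.9$)
$b{\left(O \right)} = 3 - \frac{3 + O}{- \frac{39}{10} + O}$ ($b{\left(O \right)} = 3 - \frac{3 + O}{O - \frac{39}{10}} = 3 - \frac{3 + O}{- \frac{39}{10} + O}$)
$112 \left(34 - b{\left(\left(-1\right) 5 \right)}\right) + p = 112 \left(34 - \frac{-147 + 20 \left(\left(-1\right) 5\right)}{-39 + 10 \left(\left(-1\right) 5\right)}\right) - 15 = 112 \left(34 - \frac{-147 + 20 \left(-5\right)}{-39 + 10 \left(-5\right)}\right) - 15 = 112 \left(34 - \frac{-147 - 100}{-39 - 50}\right) - 15 = 112 \left(34 - \frac{1}{-89} \left(-247\right)\right) - 15 = 112 \left(34 - \left(- \frac{1}{89}\right) \left(-247\right)\right) - 15 = 112 \left(34 - \frac{247}{89}\right) - 15 = 112 \cdot \frac{2779}{89} - 15 = \frac{311248}{89} - 15 = \frac{309913}{89}$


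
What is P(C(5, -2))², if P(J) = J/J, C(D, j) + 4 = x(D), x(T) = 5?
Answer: 1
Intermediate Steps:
C(D, j) = 1 (C(D, j) = -4 + 5 = 1)
P(J) = 1
P(C(5, -2))² = 1² = 1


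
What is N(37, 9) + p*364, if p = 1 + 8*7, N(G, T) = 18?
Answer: 20766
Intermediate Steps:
p = 57 (p = 1 + 56 = 57)
N(37, 9) + p*364 = 18 + 57*364 = 18 + 20748 = 20766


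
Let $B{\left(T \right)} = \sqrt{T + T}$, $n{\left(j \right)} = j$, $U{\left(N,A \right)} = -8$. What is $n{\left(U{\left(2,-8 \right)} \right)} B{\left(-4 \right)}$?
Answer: $- 16 i \sqrt{2} \approx - 22.627 i$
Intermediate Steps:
$B{\left(T \right)} = \sqrt{2} \sqrt{T}$ ($B{\left(T \right)} = \sqrt{2 T} = \sqrt{2} \sqrt{T}$)
$n{\left(U{\left(2,-8 \right)} \right)} B{\left(-4 \right)} = - 8 \sqrt{2} \sqrt{-4} = - 8 \sqrt{2} \cdot 2 i = - 8 \cdot 2 i \sqrt{2} = - 16 i \sqrt{2}$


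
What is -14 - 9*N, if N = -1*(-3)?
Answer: -41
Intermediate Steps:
N = 3
-14 - 9*N = -14 - 9*3 = -14 - 27 = -41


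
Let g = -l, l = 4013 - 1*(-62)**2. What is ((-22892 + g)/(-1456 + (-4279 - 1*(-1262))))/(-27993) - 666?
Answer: -27797224645/41737563 ≈ -666.00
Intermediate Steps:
l = 169 (l = 4013 - 1*3844 = 4013 - 3844 = 169)
g = -169 (g = -1*169 = -169)
((-22892 + g)/(-1456 + (-4279 - 1*(-1262))))/(-27993) - 666 = ((-22892 - 169)/(-1456 + (-4279 - 1*(-1262))))/(-27993) - 666 = -23061/(-1456 + (-4279 + 1262))*(-1/27993) - 666 = -23061/(-1456 - 3017)*(-1/27993) - 666 = -23061/(-4473)*(-1/27993) - 666 = -23061*(-1/4473)*(-1/27993) - 666 = (7687/1491)*(-1/27993) - 666 = -7687/41737563 - 666 = -27797224645/41737563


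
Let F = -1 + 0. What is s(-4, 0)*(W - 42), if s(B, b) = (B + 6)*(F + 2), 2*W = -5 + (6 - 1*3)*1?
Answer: -86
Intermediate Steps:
W = -1 (W = (-5 + (6 - 1*3)*1)/2 = (-5 + (6 - 3)*1)/2 = (-5 + 3*1)/2 = (-5 + 3)/2 = (½)*(-2) = -1)
F = -1
s(B, b) = 6 + B (s(B, b) = (B + 6)*(-1 + 2) = (6 + B)*1 = 6 + B)
s(-4, 0)*(W - 42) = (6 - 4)*(-1 - 42) = 2*(-43) = -86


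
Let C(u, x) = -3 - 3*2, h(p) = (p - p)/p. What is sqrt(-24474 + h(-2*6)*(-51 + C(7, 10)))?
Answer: I*sqrt(24474) ≈ 156.44*I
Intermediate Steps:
h(p) = 0 (h(p) = 0/p = 0)
C(u, x) = -9 (C(u, x) = -3 - 6 = -9)
sqrt(-24474 + h(-2*6)*(-51 + C(7, 10))) = sqrt(-24474 + 0*(-51 - 9)) = sqrt(-24474 + 0*(-60)) = sqrt(-24474 + 0) = sqrt(-24474) = I*sqrt(24474)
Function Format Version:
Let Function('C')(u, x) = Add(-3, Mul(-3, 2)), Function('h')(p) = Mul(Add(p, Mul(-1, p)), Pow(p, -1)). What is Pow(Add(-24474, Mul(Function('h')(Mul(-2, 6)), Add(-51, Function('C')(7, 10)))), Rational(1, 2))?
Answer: Mul(I, Pow(24474, Rational(1, 2))) ≈ Mul(156.44, I)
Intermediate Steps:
Function('h')(p) = 0 (Function('h')(p) = Mul(0, Pow(p, -1)) = 0)
Function('C')(u, x) = -9 (Function('C')(u, x) = Add(-3, -6) = -9)
Pow(Add(-24474, Mul(Function('h')(Mul(-2, 6)), Add(-51, Function('C')(7, 10)))), Rational(1, 2)) = Pow(Add(-24474, Mul(0, Add(-51, -9))), Rational(1, 2)) = Pow(Add(-24474, Mul(0, -60)), Rational(1, 2)) = Pow(Add(-24474, 0), Rational(1, 2)) = Pow(-24474, Rational(1, 2)) = Mul(I, Pow(24474, Rational(1, 2)))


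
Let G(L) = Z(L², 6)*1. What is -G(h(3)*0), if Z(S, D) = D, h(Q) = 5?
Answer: -6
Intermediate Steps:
G(L) = 6 (G(L) = 6*1 = 6)
-G(h(3)*0) = -1*6 = -6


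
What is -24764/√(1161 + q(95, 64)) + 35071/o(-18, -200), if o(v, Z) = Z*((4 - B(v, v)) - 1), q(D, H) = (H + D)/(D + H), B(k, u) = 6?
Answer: 35071/600 - 12382*√1162/581 ≈ -668.02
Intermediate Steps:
q(D, H) = 1 (q(D, H) = (D + H)/(D + H) = 1)
o(v, Z) = -3*Z (o(v, Z) = Z*((4 - 1*6) - 1) = Z*((4 - 6) - 1) = Z*(-2 - 1) = Z*(-3) = -3*Z)
-24764/√(1161 + q(95, 64)) + 35071/o(-18, -200) = -24764/√(1161 + 1) + 35071/((-3*(-200))) = -24764*√1162/1162 + 35071/600 = -12382*√1162/581 + 35071*(1/600) = -12382*√1162/581 + 35071/600 = 35071/600 - 12382*√1162/581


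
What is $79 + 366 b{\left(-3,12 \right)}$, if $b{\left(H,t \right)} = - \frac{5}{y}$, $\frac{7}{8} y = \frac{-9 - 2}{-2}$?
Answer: $- \frac{4667}{22} \approx -212.14$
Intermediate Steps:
$y = \frac{44}{7}$ ($y = \frac{8 \frac{-9 - 2}{-2}}{7} = \frac{8 \left(\left(-11\right) \left(- \frac{1}{2}\right)\right)}{7} = \frac{8}{7} \cdot \frac{11}{2} = \frac{44}{7} \approx 6.2857$)
$b{\left(H,t \right)} = - \frac{35}{44}$ ($b{\left(H,t \right)} = - \frac{5}{\frac{44}{7}} = \left(-5\right) \frac{7}{44} = - \frac{35}{44}$)
$79 + 366 b{\left(-3,12 \right)} = 79 + 366 \left(- \frac{35}{44}\right) = 79 - \frac{6405}{22} = - \frac{4667}{22}$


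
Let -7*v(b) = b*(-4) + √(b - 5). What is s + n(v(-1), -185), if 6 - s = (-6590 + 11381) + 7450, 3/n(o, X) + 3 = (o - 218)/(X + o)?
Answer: (-24473*√6 + 28964142*I)/(-2367*I + 2*√6) ≈ -12237.0 + 0.00030297*I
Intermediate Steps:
v(b) = -√(-5 + b)/7 + 4*b/7 (v(b) = -(b*(-4) + √(b - 5))/7 = -(-4*b + √(-5 + b))/7 = -(√(-5 + b) - 4*b)/7 = -√(-5 + b)/7 + 4*b/7)
n(o, X) = 3/(-3 + (-218 + o)/(X + o)) (n(o, X) = 3/(-3 + (o - 218)/(X + o)) = 3/(-3 + (-218 + o)/(X + o)))
s = -12235 (s = 6 - ((-6590 + 11381) + 7450) = 6 - (4791 + 7450) = 6 - 1*12241 = 6 - 12241 = -12235)
s + n(v(-1), -185) = -12235 + 3*(-1*(-185) - (-√(-5 - 1)/7 + (4/7)*(-1)))/(218 + 2*(-√(-5 - 1)/7 + (4/7)*(-1)) + 3*(-185)) = -12235 + 3*(185 - (-I*√6/7 - 4/7))/(218 + 2*(-I*√6/7 - 4/7) - 555) = -12235 + 3*(185 - (-4/7 - I*√6/7))/(218 + 2*(-4/7 - I*√6/7) - 555) = -12235 + 3*(185 + (4/7 + I*√6/7))/(218 + (-8/7 - 2*I*√6/7) - 555) = -12235 + 3*(1299/7 + I*√6/7)/(-2367/7 - 2*I*√6/7)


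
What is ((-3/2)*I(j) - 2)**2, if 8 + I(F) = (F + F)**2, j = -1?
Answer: 16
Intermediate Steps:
I(F) = -8 + 4*F**2 (I(F) = -8 + (F + F)**2 = -8 + (2*F)**2 = -8 + 4*F**2)
((-3/2)*I(j) - 2)**2 = ((-3/2)*(-8 + 4*(-1)**2) - 2)**2 = ((-3*1/2)*(-8 + 4*1) - 2)**2 = (-3*(-8 + 4)/2 - 2)**2 = (-3/2*(-4) - 2)**2 = (6 - 2)**2 = 4**2 = 16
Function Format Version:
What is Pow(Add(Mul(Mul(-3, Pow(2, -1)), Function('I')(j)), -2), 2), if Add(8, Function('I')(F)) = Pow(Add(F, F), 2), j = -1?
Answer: 16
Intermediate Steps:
Function('I')(F) = Add(-8, Mul(4, Pow(F, 2))) (Function('I')(F) = Add(-8, Pow(Add(F, F), 2)) = Add(-8, Pow(Mul(2, F), 2)) = Add(-8, Mul(4, Pow(F, 2))))
Pow(Add(Mul(Mul(-3, Pow(2, -1)), Function('I')(j)), -2), 2) = Pow(Add(Mul(Mul(-3, Pow(2, -1)), Add(-8, Mul(4, Pow(-1, 2)))), -2), 2) = Pow(Add(Mul(Mul(-3, Rational(1, 2)), Add(-8, Mul(4, 1))), -2), 2) = Pow(Add(Mul(Rational(-3, 2), Add(-8, 4)), -2), 2) = Pow(Add(Mul(Rational(-3, 2), -4), -2), 2) = Pow(Add(6, -2), 2) = Pow(4, 2) = 16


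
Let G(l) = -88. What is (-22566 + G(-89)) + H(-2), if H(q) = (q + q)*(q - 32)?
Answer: -22518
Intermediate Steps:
H(q) = 2*q*(-32 + q) (H(q) = (2*q)*(-32 + q) = 2*q*(-32 + q))
(-22566 + G(-89)) + H(-2) = (-22566 - 88) + 2*(-2)*(-32 - 2) = -22654 + 2*(-2)*(-34) = -22654 + 136 = -22518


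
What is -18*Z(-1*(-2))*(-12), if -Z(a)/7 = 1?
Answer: -1512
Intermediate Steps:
Z(a) = -7 (Z(a) = -7*1 = -7)
-18*Z(-1*(-2))*(-12) = -18*(-7)*(-12) = 126*(-12) = -1512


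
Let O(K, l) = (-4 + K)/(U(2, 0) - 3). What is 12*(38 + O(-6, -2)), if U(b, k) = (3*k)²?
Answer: 496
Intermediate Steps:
U(b, k) = 9*k²
O(K, l) = 4/3 - K/3 (O(K, l) = (-4 + K)/(9*0² - 3) = (-4 + K)/(9*0 - 3) = (-4 + K)/(0 - 3) = (-4 + K)/(-3) = (-4 + K)*(-⅓) = 4/3 - K/3)
12*(38 + O(-6, -2)) = 12*(38 + (4/3 - ⅓*(-6))) = 12*(38 + (4/3 + 2)) = 12*(38 + 10/3) = 12*(124/3) = 496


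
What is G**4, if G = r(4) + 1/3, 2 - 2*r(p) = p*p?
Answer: 160000/81 ≈ 1975.3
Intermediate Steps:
r(p) = 1 - p**2/2 (r(p) = 1 - p*p/2 = 1 - p**2/2)
G = -20/3 (G = (1 - 1/2*4**2) + 1/3 = (1 - 1/2*16) + 1/3 = (1 - 8) + 1/3 = -7 + 1/3 = -20/3 ≈ -6.6667)
G**4 = (-20/3)**4 = 160000/81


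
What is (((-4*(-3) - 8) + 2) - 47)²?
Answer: 1681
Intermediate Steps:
(((-4*(-3) - 8) + 2) - 47)² = (((12 - 8) + 2) - 47)² = ((4 + 2) - 47)² = (6 - 47)² = (-41)² = 1681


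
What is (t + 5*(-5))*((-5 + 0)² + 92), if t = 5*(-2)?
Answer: -4095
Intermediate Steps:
t = -10
(t + 5*(-5))*((-5 + 0)² + 92) = (-10 + 5*(-5))*((-5 + 0)² + 92) = (-10 - 25)*((-5)² + 92) = -35*(25 + 92) = -35*117 = -4095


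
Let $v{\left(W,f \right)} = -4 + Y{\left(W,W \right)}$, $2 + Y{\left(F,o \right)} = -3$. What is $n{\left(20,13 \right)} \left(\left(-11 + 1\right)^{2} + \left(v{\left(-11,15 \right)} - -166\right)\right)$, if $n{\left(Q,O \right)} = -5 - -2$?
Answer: $-771$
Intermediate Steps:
$Y{\left(F,o \right)} = -5$ ($Y{\left(F,o \right)} = -2 - 3 = -5$)
$n{\left(Q,O \right)} = -3$ ($n{\left(Q,O \right)} = -5 + 2 = -3$)
$v{\left(W,f \right)} = -9$ ($v{\left(W,f \right)} = -4 - 5 = -9$)
$n{\left(20,13 \right)} \left(\left(-11 + 1\right)^{2} + \left(v{\left(-11,15 \right)} - -166\right)\right) = - 3 \left(\left(-11 + 1\right)^{2} - -157\right) = - 3 \left(\left(-10\right)^{2} + \left(-9 + 166\right)\right) = - 3 \left(100 + 157\right) = \left(-3\right) 257 = -771$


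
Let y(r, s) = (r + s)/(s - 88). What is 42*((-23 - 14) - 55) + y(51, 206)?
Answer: -455695/118 ≈ -3861.8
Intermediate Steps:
y(r, s) = (r + s)/(-88 + s)
42*((-23 - 14) - 55) + y(51, 206) = 42*((-23 - 14) - 55) + (51 + 206)/(-88 + 206) = 42*(-37 - 55) + 257/118 = 42*(-92) + (1/118)*257 = -3864 + 257/118 = -455695/118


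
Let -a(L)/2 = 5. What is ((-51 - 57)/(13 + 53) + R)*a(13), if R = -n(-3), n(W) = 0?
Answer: 180/11 ≈ 16.364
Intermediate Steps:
a(L) = -10 (a(L) = -2*5 = -10)
R = 0 (R = -1*0 = 0)
((-51 - 57)/(13 + 53) + R)*a(13) = ((-51 - 57)/(13 + 53) + 0)*(-10) = (-108/66 + 0)*(-10) = (-108*1/66 + 0)*(-10) = (-18/11 + 0)*(-10) = -18/11*(-10) = 180/11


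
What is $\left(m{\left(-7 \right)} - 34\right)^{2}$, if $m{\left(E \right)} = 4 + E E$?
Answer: $361$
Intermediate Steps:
$m{\left(E \right)} = 4 + E^{2}$
$\left(m{\left(-7 \right)} - 34\right)^{2} = \left(\left(4 + \left(-7\right)^{2}\right) - 34\right)^{2} = \left(\left(4 + 49\right) - 34\right)^{2} = \left(53 - 34\right)^{2} = 19^{2} = 361$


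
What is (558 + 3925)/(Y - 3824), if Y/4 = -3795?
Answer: -4483/19004 ≈ -0.23590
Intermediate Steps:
Y = -15180 (Y = 4*(-3795) = -15180)
(558 + 3925)/(Y - 3824) = (558 + 3925)/(-15180 - 3824) = 4483/(-19004) = 4483*(-1/19004) = -4483/19004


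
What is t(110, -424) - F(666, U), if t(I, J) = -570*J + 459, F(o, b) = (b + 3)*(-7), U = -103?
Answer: 241439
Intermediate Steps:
F(o, b) = -21 - 7*b (F(o, b) = (3 + b)*(-7) = -21 - 7*b)
t(I, J) = 459 - 570*J
t(110, -424) - F(666, U) = (459 - 570*(-424)) - (-21 - 7*(-103)) = (459 + 241680) - (-21 + 721) = 242139 - 1*700 = 242139 - 700 = 241439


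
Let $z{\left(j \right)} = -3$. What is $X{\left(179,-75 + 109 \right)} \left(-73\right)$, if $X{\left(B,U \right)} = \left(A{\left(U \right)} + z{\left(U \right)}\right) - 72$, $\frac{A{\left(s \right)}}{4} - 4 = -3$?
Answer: $5183$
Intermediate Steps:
$A{\left(s \right)} = 4$ ($A{\left(s \right)} = 16 + 4 \left(-3\right) = 16 - 12 = 4$)
$X{\left(B,U \right)} = -71$ ($X{\left(B,U \right)} = \left(4 - 3\right) - 72 = 1 - 72 = -71$)
$X{\left(179,-75 + 109 \right)} \left(-73\right) = \left(-71\right) \left(-73\right) = 5183$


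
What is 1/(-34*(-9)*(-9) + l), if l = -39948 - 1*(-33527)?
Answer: -1/9175 ≈ -0.00010899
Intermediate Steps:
l = -6421 (l = -39948 + 33527 = -6421)
1/(-34*(-9)*(-9) + l) = 1/(-34*(-9)*(-9) - 6421) = 1/(306*(-9) - 6421) = 1/(-2754 - 6421) = 1/(-9175) = -1/9175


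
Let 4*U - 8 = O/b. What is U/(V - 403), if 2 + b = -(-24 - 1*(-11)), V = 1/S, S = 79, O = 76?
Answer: -3239/350196 ≈ -0.0092491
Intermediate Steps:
V = 1/79 ≈ 0.012658
b = 11 (b = -2 - (-24 - 1*(-11)) = -2 - (-24 + 11) = -2 - 1*(-13) = -2 + 13 = 11)
U = 41/11 (U = 2 + (76/11)/4 = 2 + (76*(1/11))/4 = 2 + (¼)*(76/11) = 2 + 19/11 = 41/11 ≈ 3.7273)
U/(V - 403) = (41/11)/(1/79 - 403) = (41/11)/(-31836/79) = -79/31836*41/11 = -3239/350196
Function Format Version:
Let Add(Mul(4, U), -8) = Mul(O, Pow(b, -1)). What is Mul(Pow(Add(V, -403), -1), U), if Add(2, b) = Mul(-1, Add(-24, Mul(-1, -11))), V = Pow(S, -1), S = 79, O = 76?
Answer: Rational(-3239, 350196) ≈ -0.0092491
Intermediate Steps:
V = Rational(1, 79) (V = Pow(79, -1) = Rational(1, 79) ≈ 0.012658)
b = 11 (b = Add(-2, Mul(-1, Add(-24, Mul(-1, -11)))) = Add(-2, Mul(-1, Add(-24, 11))) = Add(-2, Mul(-1, -13)) = Add(-2, 13) = 11)
U = Rational(41, 11) (U = Add(2, Mul(Rational(1, 4), Mul(76, Pow(11, -1)))) = Add(2, Mul(Rational(1, 4), Mul(76, Rational(1, 11)))) = Add(2, Mul(Rational(1, 4), Rational(76, 11))) = Add(2, Rational(19, 11)) = Rational(41, 11) ≈ 3.7273)
Mul(Pow(Add(V, -403), -1), U) = Mul(Pow(Add(Rational(1, 79), -403), -1), Rational(41, 11)) = Mul(Pow(Rational(-31836, 79), -1), Rational(41, 11)) = Mul(Rational(-79, 31836), Rational(41, 11)) = Rational(-3239, 350196)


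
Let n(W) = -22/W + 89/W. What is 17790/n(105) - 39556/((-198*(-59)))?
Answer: 991760984/35577 ≈ 27876.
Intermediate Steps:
n(W) = 67/W
17790/n(105) - 39556/((-198*(-59))) = 17790/((67/105)) - 39556/((-198*(-59))) = 17790/((67*(1/105))) - 39556/11682 = 17790/(67/105) - 39556*1/11682 = 17790*(105/67) - 1798/531 = 1867950/67 - 1798/531 = 991760984/35577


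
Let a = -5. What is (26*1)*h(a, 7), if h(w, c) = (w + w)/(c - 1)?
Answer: -130/3 ≈ -43.333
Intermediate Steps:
h(w, c) = 2*w/(-1 + c) (h(w, c) = (2*w)/(-1 + c) = 2*w/(-1 + c))
(26*1)*h(a, 7) = (26*1)*(2*(-5)/(-1 + 7)) = 26*(2*(-5)/6) = 26*(2*(-5)*(⅙)) = 26*(-5/3) = -130/3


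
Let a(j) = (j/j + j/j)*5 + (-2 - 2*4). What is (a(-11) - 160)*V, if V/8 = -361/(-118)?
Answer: -231040/59 ≈ -3915.9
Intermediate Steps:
a(j) = 0 (a(j) = (1 + 1)*5 + (-2 - 8) = 2*5 - 10 = 10 - 10 = 0)
V = 1444/59 (V = 8*(-361/(-118)) = 8*(-361*(-1/118)) = 8*(361/118) = 1444/59 ≈ 24.475)
(a(-11) - 160)*V = (0 - 160)*(1444/59) = -160*1444/59 = -231040/59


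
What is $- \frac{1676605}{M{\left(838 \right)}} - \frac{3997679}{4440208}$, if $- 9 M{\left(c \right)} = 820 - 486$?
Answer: $\frac{33499469589887}{741514736} \approx 45177.0$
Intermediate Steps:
$M{\left(c \right)} = - \frac{334}{9}$ ($M{\left(c \right)} = - \frac{820 - 486}{9} = \left(- \frac{1}{9}\right) 334 = - \frac{334}{9}$)
$- \frac{1676605}{M{\left(838 \right)}} - \frac{3997679}{4440208} = - \frac{1676605}{- \frac{334}{9}} - \frac{3997679}{4440208} = \left(-1676605\right) \left(- \frac{9}{334}\right) - \frac{3997679}{4440208} = \frac{15089445}{334} - \frac{3997679}{4440208} = \frac{33499469589887}{741514736}$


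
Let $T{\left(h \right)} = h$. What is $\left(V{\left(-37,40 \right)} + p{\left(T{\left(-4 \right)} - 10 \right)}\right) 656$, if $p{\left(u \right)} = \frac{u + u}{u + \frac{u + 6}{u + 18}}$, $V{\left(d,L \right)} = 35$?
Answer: $24108$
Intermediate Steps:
$p{\left(u \right)} = \frac{2 u}{u + \frac{6 + u}{18 + u}}$
$\left(V{\left(-37,40 \right)} + p{\left(T{\left(-4 \right)} - 10 \right)}\right) 656 = \left(35 + \frac{2 \left(-4 - 10\right) \left(18 - 14\right)}{6 + \left(-4 - 10\right)^{2} + 19 \left(-4 - 10\right)}\right) 656 = \left(35 + 2 \left(-14\right) \frac{1}{6 + \left(-14\right)^{2} + 19 \left(-14\right)} \left(18 - 14\right)\right) 656 = \left(35 + 2 \left(-14\right) \frac{1}{6 + 196 - 266} \cdot 4\right) 656 = \left(35 + 2 \left(-14\right) \frac{1}{-64} \cdot 4\right) 656 = \left(35 + 2 \left(-14\right) \left(- \frac{1}{64}\right) 4\right) 656 = \left(35 + \frac{7}{4}\right) 656 = \frac{147}{4} \cdot 656 = 24108$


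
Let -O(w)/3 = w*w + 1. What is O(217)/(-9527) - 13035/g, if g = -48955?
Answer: 1408011459/93278857 ≈ 15.095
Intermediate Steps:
O(w) = -3 - 3*w² (O(w) = -3*(w*w + 1) = -3*(w² + 1) = -3*(1 + w²) = -3 - 3*w²)
O(217)/(-9527) - 13035/g = (-3 - 3*217²)/(-9527) - 13035/(-48955) = (-3 - 3*47089)*(-1/9527) - 13035*(-1/48955) = (-3 - 141267)*(-1/9527) + 2607/9791 = -141270*(-1/9527) + 2607/9791 = 141270/9527 + 2607/9791 = 1408011459/93278857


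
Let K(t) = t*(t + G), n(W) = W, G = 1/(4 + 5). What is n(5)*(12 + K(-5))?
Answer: 1640/9 ≈ 182.22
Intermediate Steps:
G = 1/9 ≈ 0.11111
K(t) = t*(1/9 + t) (K(t) = t*(t + 1/9) = t*(1/9 + t))
n(5)*(12 + K(-5)) = 5*(12 - 5*(1/9 - 5)) = 5*(12 - 5*(-44/9)) = 5*(12 + 220/9) = 5*(328/9) = 1640/9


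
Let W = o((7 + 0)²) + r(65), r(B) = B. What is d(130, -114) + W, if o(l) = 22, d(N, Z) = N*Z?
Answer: -14733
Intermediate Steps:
W = 87 (W = 22 + 65 = 87)
d(130, -114) + W = 130*(-114) + 87 = -14820 + 87 = -14733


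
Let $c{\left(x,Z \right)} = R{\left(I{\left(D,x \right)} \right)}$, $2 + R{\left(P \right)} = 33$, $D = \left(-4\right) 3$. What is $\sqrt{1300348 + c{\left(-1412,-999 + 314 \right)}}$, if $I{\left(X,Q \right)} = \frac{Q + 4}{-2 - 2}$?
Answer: $\sqrt{1300379} \approx 1140.3$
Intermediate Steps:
$D = -12$
$I{\left(X,Q \right)} = -1 - \frac{Q}{4}$ ($I{\left(X,Q \right)} = \frac{4 + Q}{-4} = \left(4 + Q\right) \left(- \frac{1}{4}\right) = -1 - \frac{Q}{4}$)
$R{\left(P \right)} = 31$ ($R{\left(P \right)} = -2 + 33 = 31$)
$c{\left(x,Z \right)} = 31$
$\sqrt{1300348 + c{\left(-1412,-999 + 314 \right)}} = \sqrt{1300348 + 31} = \sqrt{1300379}$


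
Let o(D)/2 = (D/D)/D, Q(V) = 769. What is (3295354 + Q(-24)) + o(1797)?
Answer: 5923133033/1797 ≈ 3.2961e+6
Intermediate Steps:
o(D) = 2/D (o(D) = 2*((D/D)/D) = 2*(1/D) = 2/D)
(3295354 + Q(-24)) + o(1797) = (3295354 + 769) + 2/1797 = 3296123 + 2*(1/1797) = 3296123 + 2/1797 = 5923133033/1797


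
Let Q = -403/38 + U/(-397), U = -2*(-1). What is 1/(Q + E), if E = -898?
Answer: -15086/13707295 ≈ -0.0011006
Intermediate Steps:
U = 2
Q = -160067/15086 (Q = -403/38 + 2/(-397) = -403*1/38 + 2*(-1/397) = -403/38 - 2/397 = -160067/15086 ≈ -10.610)
1/(Q + E) = 1/(-160067/15086 - 898) = 1/(-13707295/15086) = -15086/13707295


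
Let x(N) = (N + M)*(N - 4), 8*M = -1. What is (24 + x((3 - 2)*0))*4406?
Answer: 107947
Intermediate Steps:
M = -⅛ (M = (⅛)*(-1) = -⅛ ≈ -0.12500)
x(N) = (-4 + N)*(-⅛ + N) (x(N) = (N - ⅛)*(N - 4) = (-⅛ + N)*(-4 + N) = (-4 + N)*(-⅛ + N))
(24 + x((3 - 2)*0))*4406 = (24 + (½ + ((3 - 2)*0)² - 33*(3 - 2)*0/8))*4406 = (24 + (½ + (1*0)² - 33*0/8))*4406 = (24 + (½ + 0² - 33/8*0))*4406 = (24 + (½ + 0 + 0))*4406 = (24 + ½)*4406 = (49/2)*4406 = 107947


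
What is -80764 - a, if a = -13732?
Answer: -67032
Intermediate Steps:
-80764 - a = -80764 - 1*(-13732) = -80764 + 13732 = -67032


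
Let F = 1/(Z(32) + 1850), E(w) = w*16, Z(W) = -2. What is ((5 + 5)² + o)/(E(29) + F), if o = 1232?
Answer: 2461536/857473 ≈ 2.8707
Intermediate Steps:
E(w) = 16*w
F = 1/1848 (F = 1/(-2 + 1850) = 1/1848 ≈ 0.00054113)
((5 + 5)² + o)/(E(29) + F) = ((5 + 5)² + 1232)/(16*29 + 1/1848) = (10² + 1232)/(464 + 1/1848) = (100 + 1232)/(857473/1848) = 1332*(1848/857473) = 2461536/857473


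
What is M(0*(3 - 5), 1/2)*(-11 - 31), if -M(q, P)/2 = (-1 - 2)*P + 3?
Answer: 126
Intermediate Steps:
M(q, P) = -6 + 6*P (M(q, P) = -2*((-1 - 2)*P + 3) = -2*(-3*P + 3) = -2*(3 - 3*P) = -6 + 6*P)
M(0*(3 - 5), 1/2)*(-11 - 31) = (-6 + 6/2)*(-11 - 31) = (-6 + 6*(1/2))*(-42) = (-6 + 3)*(-42) = -3*(-42) = 126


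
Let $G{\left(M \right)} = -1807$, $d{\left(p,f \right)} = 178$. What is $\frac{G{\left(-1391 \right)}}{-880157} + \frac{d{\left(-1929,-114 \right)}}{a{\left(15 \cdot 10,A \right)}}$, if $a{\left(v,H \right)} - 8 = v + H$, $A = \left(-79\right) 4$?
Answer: $- \frac{78191220}{69532403} \approx -1.1245$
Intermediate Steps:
$A = -316$
$a{\left(v,H \right)} = 8 + H + v$ ($a{\left(v,H \right)} = 8 + \left(v + H\right) = 8 + \left(H + v\right) = 8 + H + v$)
$\frac{G{\left(-1391 \right)}}{-880157} + \frac{d{\left(-1929,-114 \right)}}{a{\left(15 \cdot 10,A \right)}} = - \frac{1807}{-880157} + \frac{178}{8 - 316 + 15 \cdot 10} = \left(-1807\right) \left(- \frac{1}{880157}\right) + \frac{178}{8 - 316 + 150} = \frac{1807}{880157} + \frac{178}{-158} = \frac{1807}{880157} + 178 \left(- \frac{1}{158}\right) = \frac{1807}{880157} - \frac{89}{79} = - \frac{78191220}{69532403}$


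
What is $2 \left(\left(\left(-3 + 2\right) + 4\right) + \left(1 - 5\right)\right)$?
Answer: $-2$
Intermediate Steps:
$2 \left(\left(\left(-3 + 2\right) + 4\right) + \left(1 - 5\right)\right) = 2 \left(\left(-1 + 4\right) + \left(1 - 5\right)\right) = 2 \left(3 - 4\right) = 2 \left(-1\right) = -2$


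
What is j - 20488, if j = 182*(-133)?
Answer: -44694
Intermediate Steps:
j = -24206
j - 20488 = -24206 - 20488 = -44694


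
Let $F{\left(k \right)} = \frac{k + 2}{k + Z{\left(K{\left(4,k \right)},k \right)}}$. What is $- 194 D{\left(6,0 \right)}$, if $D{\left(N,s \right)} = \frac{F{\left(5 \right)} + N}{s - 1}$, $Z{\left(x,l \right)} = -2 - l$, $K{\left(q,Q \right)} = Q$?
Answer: $485$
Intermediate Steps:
$F{\left(k \right)} = -1 - \frac{k}{2}$ ($F{\left(k \right)} = \frac{k + 2}{k - \left(2 + k\right)} = \frac{2 + k}{-2} = \left(2 + k\right) \left(- \frac{1}{2}\right) = -1 - \frac{k}{2}$)
$D{\left(N,s \right)} = \frac{- \frac{7}{2} + N}{-1 + s}$ ($D{\left(N,s \right)} = \frac{\left(-1 - \frac{5}{2}\right) + N}{s - 1} = \frac{\left(-1 - \frac{5}{2}\right) + N}{-1 + s} = \frac{- \frac{7}{2} + N}{-1 + s}$)
$- 194 D{\left(6,0 \right)} = - 194 \frac{- \frac{7}{2} + 6}{-1 + 0} = - 194 \frac{1}{-1} \cdot \frac{5}{2} = - 194 \left(\left(-1\right) \frac{5}{2}\right) = \left(-194\right) \left(- \frac{5}{2}\right) = 485$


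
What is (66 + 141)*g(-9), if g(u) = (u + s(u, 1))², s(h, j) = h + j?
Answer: 59823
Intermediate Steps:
g(u) = (1 + 2*u)² (g(u) = (u + (u + 1))² = (u + (1 + u))² = (1 + 2*u)²)
(66 + 141)*g(-9) = (66 + 141)*(1 + 2*(-9))² = 207*(1 - 18)² = 207*(-17)² = 207*289 = 59823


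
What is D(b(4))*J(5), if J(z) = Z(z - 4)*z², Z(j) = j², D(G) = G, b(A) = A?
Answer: 100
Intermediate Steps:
J(z) = z²*(-4 + z)² (J(z) = (z - 4)²*z² = (-4 + z)²*z² = z²*(-4 + z)²)
D(b(4))*J(5) = 4*(5²*(-4 + 5)²) = 4*(25*1²) = 4*(25*1) = 4*25 = 100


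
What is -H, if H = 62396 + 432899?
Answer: -495295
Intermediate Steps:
H = 495295
-H = -1*495295 = -495295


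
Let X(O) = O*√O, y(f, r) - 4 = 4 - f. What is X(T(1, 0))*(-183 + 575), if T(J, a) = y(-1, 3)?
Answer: 10584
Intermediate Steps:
y(f, r) = 8 - f (y(f, r) = 4 + (4 - f) = 8 - f)
T(J, a) = 9 (T(J, a) = 8 - 1*(-1) = 8 + 1 = 9)
X(O) = O^(3/2)
X(T(1, 0))*(-183 + 575) = 9^(3/2)*(-183 + 575) = 27*392 = 10584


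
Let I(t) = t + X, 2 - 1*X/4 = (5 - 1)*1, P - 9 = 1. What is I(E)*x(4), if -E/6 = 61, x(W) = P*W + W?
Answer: -16456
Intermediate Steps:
P = 10 (P = 9 + 1 = 10)
x(W) = 11*W (x(W) = 10*W + W = 11*W)
E = -366 (E = -6*61 = -366)
X = -8 (X = 8 - 4*(5 - 1) = 8 - 16 = -8)
I(t) = -8 + t (I(t) = t - 8 = -8 + t)
I(E)*x(4) = (-8 - 366)*(11*4) = -374*44 = -16456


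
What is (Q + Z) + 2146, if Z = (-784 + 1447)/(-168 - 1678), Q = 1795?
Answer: 559571/142 ≈ 3940.6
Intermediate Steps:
Z = -51/142 (Z = 663/(-1846) = 663*(-1/1846) = -51/142 ≈ -0.35915)
(Q + Z) + 2146 = (1795 - 51/142) + 2146 = 254839/142 + 2146 = 559571/142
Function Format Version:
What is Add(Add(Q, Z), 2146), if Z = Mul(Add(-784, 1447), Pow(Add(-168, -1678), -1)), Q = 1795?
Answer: Rational(559571, 142) ≈ 3940.6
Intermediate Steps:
Z = Rational(-51, 142) (Z = Mul(663, Pow(-1846, -1)) = Mul(663, Rational(-1, 1846)) = Rational(-51, 142) ≈ -0.35915)
Add(Add(Q, Z), 2146) = Add(Add(1795, Rational(-51, 142)), 2146) = Add(Rational(254839, 142), 2146) = Rational(559571, 142)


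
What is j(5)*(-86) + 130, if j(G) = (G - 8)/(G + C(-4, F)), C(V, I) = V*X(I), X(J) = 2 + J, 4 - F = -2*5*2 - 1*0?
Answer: 4204/33 ≈ 127.39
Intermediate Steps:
F = 24 (F = 4 - (-2*5*2 - 1*0) = 4 - (-10*2 + 0) = 4 - (-20 + 0) = 4 - 1*(-20) = 4 + 20 = 24)
C(V, I) = V*(2 + I)
j(G) = (-8 + G)/(-104 + G) (j(G) = (G - 8)/(G - 4*(2 + 24)) = (-8 + G)/(G - 4*26) = (-8 + G)/(G - 104) = (-8 + G)/(-104 + G))
j(5)*(-86) + 130 = ((-8 + 5)/(-104 + 5))*(-86) + 130 = (-3/(-99))*(-86) + 130 = -1/99*(-3)*(-86) + 130 = (1/33)*(-86) + 130 = -86/33 + 130 = 4204/33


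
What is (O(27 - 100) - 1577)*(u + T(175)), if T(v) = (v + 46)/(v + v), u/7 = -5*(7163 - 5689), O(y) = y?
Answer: 595857207/7 ≈ 8.5122e+7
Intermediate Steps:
u = -51590 (u = 7*(-5*(7163 - 5689)) = 7*(-5*1474) = 7*(-7370) = -51590)
T(v) = (46 + v)/(2*v) (T(v) = (46 + v)/((2*v)) = (46 + v)*(1/(2*v)) = (46 + v)/(2*v))
(O(27 - 100) - 1577)*(u + T(175)) = ((27 - 100) - 1577)*(-51590 + (½)*(46 + 175)/175) = (-73 - 1577)*(-51590 + (½)*(1/175)*221) = -1650*(-51590 + 221/350) = -1650*(-18056279/350) = 595857207/7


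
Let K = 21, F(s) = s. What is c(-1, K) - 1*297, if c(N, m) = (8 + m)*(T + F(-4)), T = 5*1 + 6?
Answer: -94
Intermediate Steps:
T = 11 (T = 5 + 6 = 11)
c(N, m) = 56 + 7*m (c(N, m) = (8 + m)*(11 - 4) = (8 + m)*7 = 56 + 7*m)
c(-1, K) - 1*297 = (56 + 7*21) - 1*297 = (56 + 147) - 297 = 203 - 297 = -94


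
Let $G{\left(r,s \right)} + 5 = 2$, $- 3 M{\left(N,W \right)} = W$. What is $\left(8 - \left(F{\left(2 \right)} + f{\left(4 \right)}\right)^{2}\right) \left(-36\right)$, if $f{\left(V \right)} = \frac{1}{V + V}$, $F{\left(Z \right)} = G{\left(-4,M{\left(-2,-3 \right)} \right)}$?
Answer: $\frac{153}{16} \approx 9.5625$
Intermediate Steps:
$M{\left(N,W \right)} = - \frac{W}{3}$
$G{\left(r,s \right)} = -3$ ($G{\left(r,s \right)} = -5 + 2 = -3$)
$F{\left(Z \right)} = -3$
$f{\left(V \right)} = \frac{1}{2 V}$
$\left(8 - \left(F{\left(2 \right)} + f{\left(4 \right)}\right)^{2}\right) \left(-36\right) = \left(8 - \left(-3 + \frac{1}{2 \cdot 4}\right)^{2}\right) \left(-36\right) = \left(8 - \left(-3 + \frac{1}{2} \cdot \frac{1}{4}\right)^{2}\right) \left(-36\right) = \left(8 - \left(-3 + \frac{1}{8}\right)^{2}\right) \left(-36\right) = \left(8 - \left(- \frac{23}{8}\right)^{2}\right) \left(-36\right) = \left(8 - \frac{529}{64}\right) \left(-36\right) = \left(- \frac{17}{64}\right) \left(-36\right) = \frac{153}{16}$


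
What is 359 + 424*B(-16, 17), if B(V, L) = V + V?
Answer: -13209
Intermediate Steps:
B(V, L) = 2*V
359 + 424*B(-16, 17) = 359 + 424*(2*(-16)) = 359 + 424*(-32) = 359 - 13568 = -13209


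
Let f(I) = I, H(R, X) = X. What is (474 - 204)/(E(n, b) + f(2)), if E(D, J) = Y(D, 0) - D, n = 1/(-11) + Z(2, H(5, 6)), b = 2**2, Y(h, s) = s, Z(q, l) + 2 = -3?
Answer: 495/13 ≈ 38.077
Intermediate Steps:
Z(q, l) = -5 (Z(q, l) = -2 - 3 = -5)
b = 4
n = -56/11 (n = 1/(-11) - 5 = -1/11 - 5 = -56/11 ≈ -5.0909)
E(D, J) = -D (E(D, J) = 0 - D = -D)
(474 - 204)/(E(n, b) + f(2)) = (474 - 204)/(-1*(-56/11) + 2) = 270/(56/11 + 2) = 270/(78/11) = 270*(11/78) = 495/13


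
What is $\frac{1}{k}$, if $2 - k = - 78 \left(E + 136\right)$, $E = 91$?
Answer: $\frac{1}{17708} \approx 5.6472 \cdot 10^{-5}$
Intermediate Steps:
$k = 17708$ ($k = 2 - - 78 \left(91 + 136\right) = 2 - \left(-78\right) 227 = 2 - -17706 = 2 + 17706 = 17708$)
$\frac{1}{k} = \frac{1}{17708}$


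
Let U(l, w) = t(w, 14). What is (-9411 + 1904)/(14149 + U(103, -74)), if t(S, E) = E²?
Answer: -7507/14345 ≈ -0.52332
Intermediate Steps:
U(l, w) = 196 (U(l, w) = 14² = 196)
(-9411 + 1904)/(14149 + U(103, -74)) = (-9411 + 1904)/(14149 + 196) = -7507/14345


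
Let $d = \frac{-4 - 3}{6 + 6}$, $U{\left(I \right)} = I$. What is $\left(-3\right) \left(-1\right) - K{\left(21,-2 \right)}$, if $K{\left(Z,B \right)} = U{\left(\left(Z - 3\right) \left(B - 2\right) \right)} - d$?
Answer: $\frac{893}{12} \approx 74.417$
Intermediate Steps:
$d = - \frac{7}{12} \approx -0.58333$
$K{\left(Z,B \right)} = \frac{7}{12} + \left(-3 + Z\right) \left(-2 + B\right)$ ($K{\left(Z,B \right)} = \left(Z - 3\right) \left(B - 2\right) - - \frac{7}{12} = \left(-3 + Z\right) \left(-2 + B\right) + \frac{7}{12} = \frac{7}{12} + \left(-3 + Z\right) \left(-2 + B\right)$)
$\left(-3\right) \left(-1\right) - K{\left(21,-2 \right)} = \left(-3\right) \left(-1\right) - \left(\frac{79}{12} - -6 - 42 - 42\right) = 3 - \left(\frac{79}{12} + 6 - 42 - 42\right) = 3 - - \frac{857}{12} = 3 + \frac{857}{12} = \frac{893}{12}$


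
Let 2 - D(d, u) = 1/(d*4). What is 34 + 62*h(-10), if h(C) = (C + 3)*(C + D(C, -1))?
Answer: 69903/20 ≈ 3495.1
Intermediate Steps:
D(d, u) = 2 - 1/(4*d) (D(d, u) = 2 - 1/(d*4) = 2 - 1/(4*d))
h(C) = (3 + C)*(2 + C - 1/(4*C)) (h(C) = (C + 3)*(C + (2 - 1/(4*C))) = (3 + C)*(2 + C - 1/(4*C)))
34 + 62*h(-10) = 34 + 62*(23/4 + (-10)² + 5*(-10) - ¾/(-10)) = 34 + 62*(23/4 + 100 - 50 - ¾*(-⅒)) = 34 + 62*(23/4 + 100 - 50 + 3/40) = 34 + 62*(2233/40) = 34 + 69223/20 = 69903/20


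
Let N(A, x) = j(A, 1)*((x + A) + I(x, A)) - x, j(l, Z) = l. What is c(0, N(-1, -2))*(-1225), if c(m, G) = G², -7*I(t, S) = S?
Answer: -28900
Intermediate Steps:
I(t, S) = -S/7
N(A, x) = -x + A*(x + 6*A/7) (N(A, x) = A*((x + A) - A/7) - x = A*((A + x) - A/7) - x = A*(x + 6*A/7) - x = -x + A*(x + 6*A/7))
c(0, N(-1, -2))*(-1225) = (-1*(-2) + (6/7)*(-1)² - 1*(-2))²*(-1225) = (2 + (6/7)*1 + 2)²*(-1225) = (2 + 6/7 + 2)²*(-1225) = (34/7)²*(-1225) = (1156/49)*(-1225) = -28900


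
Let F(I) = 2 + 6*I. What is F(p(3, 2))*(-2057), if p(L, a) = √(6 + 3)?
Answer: -41140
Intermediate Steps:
p(L, a) = 3 (p(L, a) = √9 = 3)
F(p(3, 2))*(-2057) = (2 + 6*3)*(-2057) = (2 + 18)*(-2057) = 20*(-2057) = -41140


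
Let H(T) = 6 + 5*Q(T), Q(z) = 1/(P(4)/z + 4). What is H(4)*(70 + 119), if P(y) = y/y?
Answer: 23058/17 ≈ 1356.4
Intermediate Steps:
P(y) = 1
Q(z) = 1/(4 + 1/z) (Q(z) = 1/(1/z + 4) = 1/(4 + 1/z))
H(T) = 6 + 5*T/(1 + 4*T) (H(T) = 6 + 5*(T/(1 + 4*T)) = 6 + 5*T/(1 + 4*T))
H(4)*(70 + 119) = ((6 + 29*4)/(1 + 4*4))*(70 + 119) = ((6 + 116)/(1 + 16))*189 = (122/17)*189 = 23058/17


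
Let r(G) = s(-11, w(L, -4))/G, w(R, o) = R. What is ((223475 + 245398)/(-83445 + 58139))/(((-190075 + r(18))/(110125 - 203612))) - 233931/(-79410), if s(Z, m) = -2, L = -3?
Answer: -3533404475771209/572948005339160 ≈ -6.1671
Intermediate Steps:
r(G) = -2/G
((223475 + 245398)/(-83445 + 58139))/(((-190075 + r(18))/(110125 - 203612))) - 233931/(-79410) = ((223475 + 245398)/(-83445 + 58139))/(((-190075 - 2/18)/(110125 - 203612))) - 233931/(-79410) = (468873/(-25306))/(((-190075 - 2*1/18)/(-93487))) - 233931*(-1/79410) = (468873*(-1/25306))/(((-190075 - 1/9)*(-1/93487))) + 77977/26470 = -468873/(25306*((-1710676/9*(-1/93487)))) + 77977/26470 = -468873/(25306*1710676/841383) + 77977/26470 = -468873/25306*841383/1710676 + 77977/26470 = -394501771359/43290366856 + 77977/26470 = -3533404475771209/572948005339160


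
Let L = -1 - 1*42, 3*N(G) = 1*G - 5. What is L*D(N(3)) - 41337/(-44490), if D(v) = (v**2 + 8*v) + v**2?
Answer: 25631611/133470 ≈ 192.04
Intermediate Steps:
N(G) = -5/3 + G/3 (N(G) = (1*G - 5)/3 = (G - 5)/3 = (-5 + G)/3 = -5/3 + G/3)
L = -43 (L = -1 - 42 = -43)
D(v) = 2*v**2 + 8*v
L*D(N(3)) - 41337/(-44490) = -86*(-5/3 + (1/3)*3)*(4 + (-5/3 + (1/3)*3)) - 41337/(-44490) = -86*(-5/3 + 1)*(4 + (-5/3 + 1)) - 41337*(-1/44490) = -86*(-2)*(4 - 2/3)/3 + 13779/14830 = -86*(-2)*10/(3*3) + 13779/14830 = -43*(-40/9) + 13779/14830 = 1720/9 + 13779/14830 = 25631611/133470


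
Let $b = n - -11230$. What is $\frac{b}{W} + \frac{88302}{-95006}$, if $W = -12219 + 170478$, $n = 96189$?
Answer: $- \frac{1884568352}{7517777277} \approx -0.25068$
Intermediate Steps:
$b = 107419$ ($b = 96189 - -11230 = 96189 + 11230 = 107419$)
$W = 158259$
$\frac{b}{W} + \frac{88302}{-95006} = \frac{107419}{158259} + \frac{88302}{-95006} = 107419 \cdot \frac{1}{158259} + 88302 \left(- \frac{1}{95006}\right) = \frac{107419}{158259} - \frac{44151}{47503} = - \frac{1884568352}{7517777277}$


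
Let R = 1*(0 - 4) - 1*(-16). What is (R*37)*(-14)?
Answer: -6216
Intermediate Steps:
R = 12 (R = 1*(-4) + 16 = -4 + 16 = 12)
(R*37)*(-14) = (12*37)*(-14) = 444*(-14) = -6216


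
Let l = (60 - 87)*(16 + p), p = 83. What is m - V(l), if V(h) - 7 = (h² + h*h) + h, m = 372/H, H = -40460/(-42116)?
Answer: -144511030292/10115 ≈ -1.4287e+7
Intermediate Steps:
l = -2673 (l = (60 - 87)*(16 + 83) = -27*99 = -2673)
H = 10115/10529 (H = -40460*(-1/42116) = 10115/10529 ≈ 0.96068)
m = 3916788/10115 (m = 372/(10115/10529) = 372*(10529/10115) = 3916788/10115 ≈ 387.23)
V(h) = 7 + h + 2*h² (V(h) = 7 + ((h² + h*h) + h) = 7 + ((h² + h²) + h) = 7 + (2*h² + h) = 7 + (h + 2*h²) = 7 + h + 2*h²)
m - V(l) = 3916788/10115 - (7 - 2673 + 2*(-2673)²) = 3916788/10115 - (7 - 2673 + 2*7144929) = 3916788/10115 - (7 - 2673 + 14289858) = 3916788/10115 - 1*14287192 = 3916788/10115 - 14287192 = -144511030292/10115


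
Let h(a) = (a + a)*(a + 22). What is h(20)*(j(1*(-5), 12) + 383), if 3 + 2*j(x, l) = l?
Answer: 651000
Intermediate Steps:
j(x, l) = -3/2 + l/2
h(a) = 2*a*(22 + a) (h(a) = (2*a)*(22 + a) = 2*a*(22 + a))
h(20)*(j(1*(-5), 12) + 383) = (2*20*(22 + 20))*((-3/2 + (½)*12) + 383) = (2*20*42)*((-3/2 + 6) + 383) = 1680*(9/2 + 383) = 1680*(775/2) = 651000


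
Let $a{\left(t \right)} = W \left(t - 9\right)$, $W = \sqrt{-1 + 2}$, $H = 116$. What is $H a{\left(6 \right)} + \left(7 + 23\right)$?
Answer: $-318$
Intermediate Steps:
$W = 1$ ($W = \sqrt{1} = 1$)
$a{\left(t \right)} = -9 + t$ ($a{\left(t \right)} = 1 \left(t - 9\right) = 1 \left(-9 + t\right) = -9 + t$)
$H a{\left(6 \right)} + \left(7 + 23\right) = 116 \left(-9 + 6\right) + \left(7 + 23\right) = 116 \left(-3\right) + 30 = -348 + 30 = -318$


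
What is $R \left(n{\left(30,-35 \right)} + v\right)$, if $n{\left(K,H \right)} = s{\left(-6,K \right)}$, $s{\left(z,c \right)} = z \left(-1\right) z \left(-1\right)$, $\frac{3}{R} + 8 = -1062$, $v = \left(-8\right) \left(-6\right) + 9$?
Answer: $- \frac{279}{1070} \approx -0.26075$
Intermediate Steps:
$v = 57$ ($v = 48 + 9 = 57$)
$R = - \frac{3}{1070}$ ($R = \frac{3}{-8 - 1062} = \frac{3}{-1070} = 3 \left(- \frac{1}{1070}\right) = - \frac{3}{1070} \approx -0.0028037$)
$s{\left(z,c \right)} = z^{2}$ ($s{\left(z,c \right)} = - z \left(- z\right) = z^{2}$)
$n{\left(K,H \right)} = 36$ ($n{\left(K,H \right)} = \left(-6\right)^{2} = 36$)
$R \left(n{\left(30,-35 \right)} + v\right) = - \frac{3 \left(36 + 57\right)}{1070} = \left(- \frac{3}{1070}\right) 93 = - \frac{279}{1070}$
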